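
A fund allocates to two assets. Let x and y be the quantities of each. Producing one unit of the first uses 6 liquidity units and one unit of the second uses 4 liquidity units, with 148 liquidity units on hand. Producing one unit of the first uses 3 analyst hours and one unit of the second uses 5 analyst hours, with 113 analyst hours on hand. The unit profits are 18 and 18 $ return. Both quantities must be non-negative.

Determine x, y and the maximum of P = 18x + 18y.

Extreme points and P = 18x + 18y:
  (0, 0) → P = 0
  (0, 113/5) → P = 2034/5
  (74/3, 0) → P = 444
  (16, 13) → P = 522

x = 16, y = 13, maximum P = 522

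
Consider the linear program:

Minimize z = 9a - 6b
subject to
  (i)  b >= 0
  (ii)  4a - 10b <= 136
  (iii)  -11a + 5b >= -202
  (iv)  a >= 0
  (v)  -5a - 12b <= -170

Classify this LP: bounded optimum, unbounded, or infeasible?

unbounded

From the feasible point (3274/157, 860/157), moving in the direction (0, 1) keeps every constraint satisfied while z decreases without bound.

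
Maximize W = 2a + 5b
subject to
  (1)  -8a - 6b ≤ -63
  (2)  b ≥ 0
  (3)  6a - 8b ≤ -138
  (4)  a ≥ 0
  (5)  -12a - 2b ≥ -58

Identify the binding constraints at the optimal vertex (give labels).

(4) and (5)

Corner points and W = 2a + 5b:
  (0, 69/4) → W = 345/4
  (47/27, 167/9) → W = 2599/27
  (0, 29) → W = 145

The maximum is at (0, 29). Substituting into each constraint, equality holds for (4) and (5); the remaining constraints have slack.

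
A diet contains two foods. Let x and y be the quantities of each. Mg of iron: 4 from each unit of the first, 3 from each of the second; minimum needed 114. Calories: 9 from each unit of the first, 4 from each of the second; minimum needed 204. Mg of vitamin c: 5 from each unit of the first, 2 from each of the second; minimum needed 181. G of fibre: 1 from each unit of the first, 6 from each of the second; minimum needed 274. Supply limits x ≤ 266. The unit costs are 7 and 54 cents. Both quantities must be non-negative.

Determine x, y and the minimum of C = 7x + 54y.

Corner points and C = 7x + 54y:
  (0, 181/2) → C = 4887
  (269/14, 1189/28) → C = 16993/7
  (266, 4/3) → C = 1934
The feasible region is unbounded (it extends along (0, 1)), but C strictly increases along every unbounded feasible direction, so there is no improving ray and the minimum is attained at a vertex.

x = 266, y = 4/3, minimum C = 1934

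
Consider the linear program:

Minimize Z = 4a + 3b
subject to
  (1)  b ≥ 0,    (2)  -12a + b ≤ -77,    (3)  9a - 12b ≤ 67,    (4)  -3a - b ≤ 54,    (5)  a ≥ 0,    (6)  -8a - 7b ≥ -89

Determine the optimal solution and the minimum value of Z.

a = 77/12, b = 0, minimum Z = 77/3

Extreme points and Z = 4a + 3b:
  (77/12, 0) → Z = 77/3
  (67/9, 0) → Z = 268/9
  (157/23, 113/23) → Z = 967/23
  (29/3, 5/3) → Z = 131/3

At the optimal vertex, b = 0 and -12a + b = -77.
Solving simultaneously gives a = 77/12, b = 0.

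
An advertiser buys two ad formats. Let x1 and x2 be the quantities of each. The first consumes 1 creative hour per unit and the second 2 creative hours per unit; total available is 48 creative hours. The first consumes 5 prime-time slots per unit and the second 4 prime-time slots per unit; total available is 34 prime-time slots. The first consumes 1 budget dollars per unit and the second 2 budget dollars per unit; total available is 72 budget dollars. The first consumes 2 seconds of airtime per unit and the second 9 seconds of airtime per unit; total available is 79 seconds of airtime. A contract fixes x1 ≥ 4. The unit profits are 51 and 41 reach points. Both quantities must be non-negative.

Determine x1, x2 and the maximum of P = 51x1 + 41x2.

Extreme points and P = 51x1 + 41x2:
  (34/5, 0) → P = 1734/5
  (4, 0) → P = 204
  (4, 7/2) → P = 695/2

x1 = 4, x2 = 7/2, maximum P = 695/2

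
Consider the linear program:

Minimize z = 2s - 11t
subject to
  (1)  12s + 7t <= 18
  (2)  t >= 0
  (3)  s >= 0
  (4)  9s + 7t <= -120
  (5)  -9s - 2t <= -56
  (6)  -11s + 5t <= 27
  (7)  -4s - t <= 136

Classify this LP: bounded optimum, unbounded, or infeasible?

The boundaries 12s + 7t = 18 and 9s + 7t = -120 meet at (46, -534/7), but that point violates t ≥ 0. Every candidate vertex is excluded by some other constraint, so the feasible region is empty.

infeasible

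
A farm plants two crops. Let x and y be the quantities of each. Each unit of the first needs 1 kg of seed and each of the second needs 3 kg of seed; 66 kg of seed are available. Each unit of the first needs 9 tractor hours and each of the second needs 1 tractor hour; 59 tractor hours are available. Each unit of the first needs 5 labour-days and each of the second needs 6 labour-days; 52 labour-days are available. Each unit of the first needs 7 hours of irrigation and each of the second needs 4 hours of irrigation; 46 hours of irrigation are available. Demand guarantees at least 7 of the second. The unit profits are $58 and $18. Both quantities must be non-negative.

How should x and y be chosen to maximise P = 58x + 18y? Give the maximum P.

Feasible corners and P = 58x + 18y:
  (0, 26/3) → P = 156
  (0, 7) → P = 126
  (2, 7) → P = 242

x = 2, y = 7, maximum P = 242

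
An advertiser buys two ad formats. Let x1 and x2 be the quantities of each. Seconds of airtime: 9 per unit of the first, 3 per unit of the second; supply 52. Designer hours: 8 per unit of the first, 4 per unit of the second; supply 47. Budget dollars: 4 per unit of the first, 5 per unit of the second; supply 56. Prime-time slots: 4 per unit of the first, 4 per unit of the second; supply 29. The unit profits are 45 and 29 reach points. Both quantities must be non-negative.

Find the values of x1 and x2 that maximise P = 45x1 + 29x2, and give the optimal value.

x1 = 9/2, x2 = 11/4, maximum P = 1129/4

Feasible corners and P = 45x1 + 29x2:
  (0, 0) → P = 0
  (0, 29/4) → P = 841/4
  (52/9, 0) → P = 260
  (67/12, 7/12) → P = 1609/6
  (9/2, 11/4) → P = 1129/4

The binding constraints are 8x1 + 4x2 = 47 and 4x1 + 4x2 = 29.
Solving simultaneously gives x1 = 9/2, x2 = 11/4.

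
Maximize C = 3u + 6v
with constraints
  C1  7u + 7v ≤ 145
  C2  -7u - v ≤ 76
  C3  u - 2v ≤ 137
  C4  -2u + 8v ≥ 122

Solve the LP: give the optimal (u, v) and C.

Corner points and C = 3u + 6v:
  (-677/42, 221/6) → C = 2417/14
  (153/35, 572/35) → C = 3891/35
  (-365/29, 351/29) → C = 1011/29

At the optimal vertex, 7u + 7v = 145 and -7u - v = 76.
Solving simultaneously gives u = -677/42, v = 221/6.

u = -677/42, v = 221/6, maximum C = 2417/14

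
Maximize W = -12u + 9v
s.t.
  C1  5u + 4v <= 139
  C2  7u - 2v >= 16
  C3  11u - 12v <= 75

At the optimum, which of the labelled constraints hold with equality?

Vertices and W = -12u + 9v:
  (9, 47/2) → W = 207/2
  (246/13, 577/52) → W = -6615/52
  (21/31, -349/62) → W = -3645/62

The maximum is at (9, 47/2). Substituting into each constraint, equality holds for C1 and C2; the remaining constraints have slack.

C1 and C2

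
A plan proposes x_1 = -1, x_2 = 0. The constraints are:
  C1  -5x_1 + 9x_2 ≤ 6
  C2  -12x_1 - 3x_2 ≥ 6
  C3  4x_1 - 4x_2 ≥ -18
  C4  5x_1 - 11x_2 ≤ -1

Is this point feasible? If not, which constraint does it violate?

C1: 5 ≤ 6 ✓
C2: 12 ≥ 6 ✓
C3: -4 ≥ -18 ✓
C4: -5 ≤ -1 ✓

feasible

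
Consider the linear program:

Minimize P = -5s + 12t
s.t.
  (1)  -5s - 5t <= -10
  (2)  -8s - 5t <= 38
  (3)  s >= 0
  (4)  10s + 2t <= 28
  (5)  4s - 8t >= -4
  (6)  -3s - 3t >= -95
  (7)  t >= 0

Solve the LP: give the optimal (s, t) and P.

s = 14/5, t = 0, minimum P = -14

Feasible corners and P = -5s + 12t:
  (1, 1) → P = 7
  (2, 0) → P = -10
  (27/11, 19/11) → P = 93/11
  (14/5, 0) → P = -14

At the optimal vertex, 10s + 2t = 28 and t = 0.
Solving simultaneously gives s = 14/5, t = 0.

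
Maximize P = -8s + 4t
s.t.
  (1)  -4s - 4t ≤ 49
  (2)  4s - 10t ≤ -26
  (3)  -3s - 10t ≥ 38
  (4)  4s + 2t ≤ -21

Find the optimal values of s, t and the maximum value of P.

s = -169/14, t = -5/28, maximum P = 671/7

Vertices and P = -8s + 4t:
  (-297/28, -23/14) → P = 548/7
  (-169/14, -5/28) → P = 671/7
  (-64/7, -37/35) → P = 2412/35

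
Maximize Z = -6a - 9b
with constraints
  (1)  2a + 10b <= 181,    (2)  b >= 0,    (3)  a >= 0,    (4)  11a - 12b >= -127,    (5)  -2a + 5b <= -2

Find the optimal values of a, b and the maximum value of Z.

a = 1, b = 0, maximum Z = -6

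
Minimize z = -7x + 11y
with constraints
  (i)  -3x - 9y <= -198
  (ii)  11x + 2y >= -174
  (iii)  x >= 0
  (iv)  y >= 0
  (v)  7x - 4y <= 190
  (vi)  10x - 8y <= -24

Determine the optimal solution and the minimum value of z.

x = 12, y = 18, minimum z = 114

Vertices and z = -7x + 11y:
  (0, 22) → z = 242
  (12, 18) → z = 114
  (101, 517/4) → z = 2859/4
The feasible region is unbounded (it extends along (0, 1), (4, 7)), but z strictly increases along every unbounded feasible direction, so there is no improving ray and the minimum is attained at a vertex.

The binding constraints are -3x - 9y = -198 and 10x - 8y = -24.
Solving simultaneously gives x = 12, y = 18.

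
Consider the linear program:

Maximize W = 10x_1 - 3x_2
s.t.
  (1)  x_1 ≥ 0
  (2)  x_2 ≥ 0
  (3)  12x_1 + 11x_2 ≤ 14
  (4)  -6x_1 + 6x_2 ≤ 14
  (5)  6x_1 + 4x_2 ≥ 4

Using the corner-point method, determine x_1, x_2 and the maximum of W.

x_1 = 7/6, x_2 = 0, maximum W = 35/3

Corner points and W = 10x_1 - 3x_2:
  (0, 14/11) → W = -42/11
  (0, 1) → W = -3
  (7/6, 0) → W = 35/3
  (2/3, 0) → W = 20/3

At the optimal vertex, x_2 = 0 and 12x_1 + 11x_2 = 14.
Solving simultaneously gives x_1 = 7/6, x_2 = 0.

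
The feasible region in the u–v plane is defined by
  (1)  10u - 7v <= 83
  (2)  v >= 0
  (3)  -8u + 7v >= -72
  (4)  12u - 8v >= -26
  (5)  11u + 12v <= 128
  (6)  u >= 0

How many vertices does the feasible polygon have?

The feasible vertices (each the meet of two boundaries and inside every other half-plane) are:
  (83/10, 0)
  (1892/197, 367/197)
  (0, 0)
  (89/29, 911/116)
  (0, 13/4)

5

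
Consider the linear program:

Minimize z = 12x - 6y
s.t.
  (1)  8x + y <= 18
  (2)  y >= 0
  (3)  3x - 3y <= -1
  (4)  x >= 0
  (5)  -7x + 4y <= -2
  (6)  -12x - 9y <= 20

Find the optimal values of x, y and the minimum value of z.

x = 10/9, y = 13/9, minimum z = 14/3

Corner points and z = 12x - 6y:
  (53/27, 62/27) → z = 88/9
  (74/39, 110/39) → z = 76/13
  (10/9, 13/9) → z = 14/3

At the optimal vertex, 3x - 3y = -1 and -7x + 4y = -2.
Solving simultaneously gives x = 10/9, y = 13/9.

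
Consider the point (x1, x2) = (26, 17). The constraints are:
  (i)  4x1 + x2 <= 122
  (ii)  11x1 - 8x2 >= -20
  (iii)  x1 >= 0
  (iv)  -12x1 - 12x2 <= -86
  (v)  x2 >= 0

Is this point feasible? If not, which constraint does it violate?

(i): 121 ≤ 122 ✓
(ii): 150 ≥ -20 ✓
(iii): 26 ≥ 0 ✓
(iv): -516 ≤ -86 ✓
(v): 17 ≥ 0 ✓

feasible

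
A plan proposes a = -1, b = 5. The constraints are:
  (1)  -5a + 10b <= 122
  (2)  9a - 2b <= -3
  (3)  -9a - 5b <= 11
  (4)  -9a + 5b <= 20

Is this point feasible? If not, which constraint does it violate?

not feasible — violates (4)

Constraint (4): -9a + 5b = 34, which is not ≤ 20. All other constraints are satisfied.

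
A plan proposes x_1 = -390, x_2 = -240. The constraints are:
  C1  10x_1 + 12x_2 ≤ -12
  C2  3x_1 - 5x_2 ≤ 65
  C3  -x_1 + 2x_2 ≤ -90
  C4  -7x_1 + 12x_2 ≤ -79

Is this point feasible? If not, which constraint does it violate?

feasible

C1: -6780 ≤ -12 ✓
C2: 30 ≤ 65 ✓
C3: -90 ≤ -90 ✓
C4: -150 ≤ -79 ✓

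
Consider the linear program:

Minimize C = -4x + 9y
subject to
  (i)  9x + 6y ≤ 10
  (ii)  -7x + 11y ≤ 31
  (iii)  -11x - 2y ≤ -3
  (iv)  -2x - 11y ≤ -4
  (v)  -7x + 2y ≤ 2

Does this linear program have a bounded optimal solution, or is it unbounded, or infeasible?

bounded optimum

Extreme points and C = -4x + 9y:
  (86/87, 16/87) → C = -200/87
  (2/15, 22/15) → C = 38/3
  (25/117, 38/117) → C = 242/117
  (1/18, 43/36) → C = 379/36
The feasible region has finitely many vertices and no improving ray; the minimum is -200/87 at (86/87, 16/87).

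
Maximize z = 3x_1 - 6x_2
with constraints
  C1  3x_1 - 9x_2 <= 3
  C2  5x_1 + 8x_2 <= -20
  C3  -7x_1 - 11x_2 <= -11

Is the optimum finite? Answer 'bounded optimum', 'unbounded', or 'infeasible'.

The boundaries 3x_1 - 9x_2 = 3 and 5x_1 + 8x_2 = -20 meet at (-52/23, -25/23), but that point violates -7x_1 - 11x_2 ≤ -11. Every candidate vertex is excluded by some other constraint, so the feasible region is empty.

infeasible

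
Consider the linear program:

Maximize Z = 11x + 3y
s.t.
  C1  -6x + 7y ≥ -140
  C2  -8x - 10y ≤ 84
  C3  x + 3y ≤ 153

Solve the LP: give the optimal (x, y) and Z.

x = 1491/25, y = 778/25, maximum Z = 3747/5

Vertices and Z = 11x + 3y:
  (7, -14) → Z = 35
  (1491/25, 778/25) → Z = 3747/5
  (-891/7, 654/7) → Z = -7839/7

At the optimal vertex, -6x + 7y = -140 and x + 3y = 153.
Solving simultaneously gives x = 1491/25, y = 778/25.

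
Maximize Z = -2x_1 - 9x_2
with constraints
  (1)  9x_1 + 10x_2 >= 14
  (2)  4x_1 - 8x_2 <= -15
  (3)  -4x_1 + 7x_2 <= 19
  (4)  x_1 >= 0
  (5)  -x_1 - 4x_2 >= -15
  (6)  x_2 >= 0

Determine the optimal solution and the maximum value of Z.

x_1 = 0, x_2 = 15/8, maximum Z = -135/8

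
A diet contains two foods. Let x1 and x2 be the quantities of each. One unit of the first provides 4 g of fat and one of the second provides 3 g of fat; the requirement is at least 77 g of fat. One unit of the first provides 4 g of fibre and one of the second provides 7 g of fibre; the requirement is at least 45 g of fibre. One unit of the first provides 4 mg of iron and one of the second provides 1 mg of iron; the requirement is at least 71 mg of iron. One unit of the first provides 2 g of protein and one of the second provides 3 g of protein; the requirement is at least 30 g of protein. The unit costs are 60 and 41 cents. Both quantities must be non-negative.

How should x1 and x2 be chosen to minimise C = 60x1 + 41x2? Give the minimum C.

x1 = 17, x2 = 3, minimum C = 1143

The feasible region is unbounded (it extends along (0, 1), (1, 0)), but C strictly increases along every unbounded feasible direction, so there is no improving ray and the minimum is attained at a vertex.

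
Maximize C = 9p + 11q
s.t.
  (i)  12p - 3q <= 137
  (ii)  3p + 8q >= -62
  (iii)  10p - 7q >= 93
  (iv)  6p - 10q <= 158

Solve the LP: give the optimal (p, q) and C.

Vertices and C = 9p + 11q:
  (340/27, 127/27) → C = 4457/27
  (448/51, -179/17) → C = -625/17
  (310/101, -899/101) → C = -7099/101
  (322/39, -141/13) → C = -45

At the optimal vertex, 12p - 3q = 137 and 10p - 7q = 93.
Solving simultaneously gives p = 340/27, q = 127/27.

p = 340/27, q = 127/27, maximum C = 4457/27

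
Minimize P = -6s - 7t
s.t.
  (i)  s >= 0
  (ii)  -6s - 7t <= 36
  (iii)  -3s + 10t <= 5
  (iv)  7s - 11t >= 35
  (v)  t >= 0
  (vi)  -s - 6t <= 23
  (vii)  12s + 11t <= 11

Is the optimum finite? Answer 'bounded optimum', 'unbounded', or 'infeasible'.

The boundaries s = 0 and -3s + 10t = 5 meet at (0, 1/2), but that point violates 7s - 11t ≥ 35. Every candidate vertex is excluded by some other constraint, so the feasible region is empty.

infeasible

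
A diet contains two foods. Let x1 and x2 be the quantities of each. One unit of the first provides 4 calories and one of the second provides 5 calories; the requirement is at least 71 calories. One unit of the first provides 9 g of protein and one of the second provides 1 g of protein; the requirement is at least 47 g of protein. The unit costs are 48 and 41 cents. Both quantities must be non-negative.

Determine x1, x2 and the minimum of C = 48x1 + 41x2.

Extreme points and C = 48x1 + 41x2:
  (0, 47) → C = 1927
  (71/4, 0) → C = 852
  (4, 11) → C = 643
The feasible region is unbounded (it extends along (0, 1), (1, 0)), but C strictly increases along every unbounded feasible direction, so there is no improving ray and the minimum is attained at a vertex.

x1 = 4, x2 = 11, minimum C = 643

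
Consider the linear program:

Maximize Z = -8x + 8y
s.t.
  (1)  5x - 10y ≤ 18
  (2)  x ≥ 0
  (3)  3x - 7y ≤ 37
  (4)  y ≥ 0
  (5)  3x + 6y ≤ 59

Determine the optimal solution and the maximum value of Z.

x = 0, y = 59/6, maximum Z = 236/3

Feasible corners and Z = -8x + 8y:
  (18/5, 0) → Z = -144/5
  (349/30, 241/60) → Z = -914/15
  (0, 0) → Z = 0
  (0, 59/6) → Z = 236/3

The binding constraints are x = 0 and 3x + 6y = 59.
Solving simultaneously gives x = 0, y = 59/6.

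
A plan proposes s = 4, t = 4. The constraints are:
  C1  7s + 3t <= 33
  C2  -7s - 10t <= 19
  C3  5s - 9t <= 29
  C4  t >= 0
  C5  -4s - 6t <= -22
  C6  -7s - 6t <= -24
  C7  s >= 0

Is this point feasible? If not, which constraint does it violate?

not feasible — violates C1

Constraint C1: 7s + 3t = 40, which is not ≤ 33. All other constraints are satisfied.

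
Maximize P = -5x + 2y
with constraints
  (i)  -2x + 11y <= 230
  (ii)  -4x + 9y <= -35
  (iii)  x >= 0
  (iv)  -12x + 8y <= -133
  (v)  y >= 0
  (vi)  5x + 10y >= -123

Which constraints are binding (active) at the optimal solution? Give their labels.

(iv) and (v)

Corner points and P = -5x + 2y:
  (2455/26, 495/13) → P = -10295/26
  (917/76, 28/19) → P = -4361/76
  (133/12, 0) → P = -665/12
The feasible region is unbounded (it extends along (11, 2), (1, 0)), but P strictly decreases along every unbounded feasible direction, so there is no improving ray and the maximum is attained at a vertex.

The maximum is at (133/12, 0). Substituting into each constraint, equality holds for (iv) and (v); the remaining constraints have slack.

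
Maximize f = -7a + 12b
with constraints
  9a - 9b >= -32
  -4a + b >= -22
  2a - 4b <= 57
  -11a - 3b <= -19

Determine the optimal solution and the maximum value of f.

a = 230/27, b = 326/27, maximum f = 2302/27

Vertices and f = -7a + 12b:
  (230/27, 326/27) → f = 2302/27
  (25/42, 523/126) → f = 639/14
  (85/23, -166/23) → f = -2587/23

At the optimal vertex, 9a - 9b = -32 and -4a + b = -22.
Solving simultaneously gives a = 230/27, b = 326/27.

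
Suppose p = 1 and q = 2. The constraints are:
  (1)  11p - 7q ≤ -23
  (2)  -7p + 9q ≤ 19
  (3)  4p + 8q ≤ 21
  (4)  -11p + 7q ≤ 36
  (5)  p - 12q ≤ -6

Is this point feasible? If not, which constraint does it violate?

Constraint (1): 11p - 7q = -3, which is not ≤ -23. All other constraints are satisfied.

not feasible — violates (1)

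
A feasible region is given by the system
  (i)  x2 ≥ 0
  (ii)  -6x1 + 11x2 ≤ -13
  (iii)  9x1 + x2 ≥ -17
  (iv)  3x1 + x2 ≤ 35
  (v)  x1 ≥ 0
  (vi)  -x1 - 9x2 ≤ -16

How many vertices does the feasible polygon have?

3

Pairwise boundary intersections that survive every other constraint:
  (398/39, 57/13)
  (293/65, 83/65)
  (23/2, 1/2)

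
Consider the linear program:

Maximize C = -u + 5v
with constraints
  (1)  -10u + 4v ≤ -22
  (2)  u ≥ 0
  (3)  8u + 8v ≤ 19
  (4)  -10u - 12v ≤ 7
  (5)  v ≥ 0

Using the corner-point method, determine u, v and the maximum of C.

u = 9/4, v = 1/8, maximum C = -13/8

Vertices and C = -u + 5v:
  (9/4, 1/8) → C = -13/8
  (11/5, 0) → C = -11/5
  (19/8, 0) → C = -19/8

At the optimal vertex, -10u + 4v = -22 and 8u + 8v = 19.
Solving simultaneously gives u = 9/4, v = 1/8.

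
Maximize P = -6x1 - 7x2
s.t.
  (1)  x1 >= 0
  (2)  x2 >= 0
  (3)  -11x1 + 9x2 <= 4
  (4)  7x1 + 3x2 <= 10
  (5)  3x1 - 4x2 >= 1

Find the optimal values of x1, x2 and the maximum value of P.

Feasible corners and P = -6x1 - 7x2:
  (10/7, 0) → P = -60/7
  (1/3, 0) → P = -2
  (43/37, 23/37) → P = -419/37

x1 = 1/3, x2 = 0, maximum P = -2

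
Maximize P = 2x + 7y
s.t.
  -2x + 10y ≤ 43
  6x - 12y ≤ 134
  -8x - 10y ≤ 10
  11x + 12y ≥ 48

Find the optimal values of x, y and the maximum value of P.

Corner points and P = 2x + 7y:
  (464/9, 263/18) → P = 3697/18
  (-18/67, 569/134) → P = 3911/134
  (182/17, -593/102) → P = -1967/102

x = 464/9, y = 263/18, maximum P = 3697/18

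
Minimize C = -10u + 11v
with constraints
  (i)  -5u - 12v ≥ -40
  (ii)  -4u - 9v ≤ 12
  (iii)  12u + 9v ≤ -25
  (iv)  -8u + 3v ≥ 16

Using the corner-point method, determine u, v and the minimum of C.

Corner points and C = -10u + 11v:
  (-168, 220/3) → C = 7460/3
  (-20/3, 55/9) → C = 1205/9
  (-15/7, -8/21) → C = 362/21
  (-73/36, -2/27) → C = 1051/54

At the optimal vertex, -4u - 9v = 12 and -8u + 3v = 16.
Solving simultaneously gives u = -15/7, v = -8/21.

u = -15/7, v = -8/21, minimum C = 362/21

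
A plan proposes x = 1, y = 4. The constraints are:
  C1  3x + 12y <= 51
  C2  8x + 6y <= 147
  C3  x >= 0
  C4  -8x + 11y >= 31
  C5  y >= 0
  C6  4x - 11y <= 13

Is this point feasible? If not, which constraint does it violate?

C1: 51 ≤ 51 ✓
C2: 32 ≤ 147 ✓
C3: 1 ≥ 0 ✓
C4: 36 ≥ 31 ✓
C5: 4 ≥ 0 ✓
C6: -40 ≤ 13 ✓

feasible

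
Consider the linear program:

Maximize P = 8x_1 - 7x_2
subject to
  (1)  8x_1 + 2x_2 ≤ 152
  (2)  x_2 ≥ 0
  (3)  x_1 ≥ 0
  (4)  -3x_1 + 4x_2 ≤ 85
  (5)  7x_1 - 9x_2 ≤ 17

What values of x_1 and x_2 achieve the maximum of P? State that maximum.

x_1 = 701/43, x_2 = 464/43, maximum P = 2360/43

The optimum lies where 8x_1 + 2x_2 = 152 and 7x_1 - 9x_2 = 17.
Solving simultaneously gives x_1 = 701/43, x_2 = 464/43.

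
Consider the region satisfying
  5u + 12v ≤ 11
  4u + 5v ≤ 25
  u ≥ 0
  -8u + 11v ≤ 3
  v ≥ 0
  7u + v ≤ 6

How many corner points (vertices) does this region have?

Intersecting each pair of boundary lines and keeping only the points that satisfy every inequality leaves:
  (85/151, 103/151)
  (61/79, 47/79)
  (0, 3/11)
  (0, 0)
  (6/7, 0)

5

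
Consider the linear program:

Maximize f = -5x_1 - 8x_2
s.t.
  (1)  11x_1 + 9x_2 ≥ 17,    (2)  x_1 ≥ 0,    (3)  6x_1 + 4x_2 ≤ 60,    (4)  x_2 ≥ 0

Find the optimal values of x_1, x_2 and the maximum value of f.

x_1 = 17/11, x_2 = 0, maximum f = -85/11

Extreme points and f = -5x_1 - 8x_2:
  (0, 17/9) → f = -136/9
  (17/11, 0) → f = -85/11
  (0, 15) → f = -120
  (10, 0) → f = -50

The optimum lies where 11x_1 + 9x_2 = 17 and x_2 = 0.
Solving simultaneously gives x_1 = 17/11, x_2 = 0.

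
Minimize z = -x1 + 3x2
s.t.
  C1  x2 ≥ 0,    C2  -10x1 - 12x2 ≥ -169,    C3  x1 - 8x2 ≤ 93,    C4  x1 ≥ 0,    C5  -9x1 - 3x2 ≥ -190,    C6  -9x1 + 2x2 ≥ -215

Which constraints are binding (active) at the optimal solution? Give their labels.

C1 and C2

Vertices and z = -x1 + 3x2:
  (169/10, 0) → z = -169/10
  (0, 0) → z = 0
  (0, 169/12) → z = 169/4

The minimum is at (169/10, 0). Substituting into each constraint, equality holds for C1 and C2; the remaining constraints have slack.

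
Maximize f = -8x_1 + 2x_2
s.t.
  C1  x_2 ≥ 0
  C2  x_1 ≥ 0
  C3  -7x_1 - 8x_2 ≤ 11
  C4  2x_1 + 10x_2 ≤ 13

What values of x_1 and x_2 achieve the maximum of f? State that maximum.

Extreme points and f = -8x_1 + 2x_2:
  (0, 0) → f = 0
  (13/2, 0) → f = -52
  (0, 13/10) → f = 13/5

At the optimal vertex, x_1 = 0 and 2x_1 + 10x_2 = 13.
Solving simultaneously gives x_1 = 0, x_2 = 13/10.

x_1 = 0, x_2 = 13/10, maximum f = 13/5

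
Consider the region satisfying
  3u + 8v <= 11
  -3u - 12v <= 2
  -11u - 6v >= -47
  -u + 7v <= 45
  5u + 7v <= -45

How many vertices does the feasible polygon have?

3

Intersecting each pair of boundary lines and keeping only the points that satisfy every inequality leaves:
  (-554/33, 133/33)
  (-526/39, 125/39)
  (-15, 30/7)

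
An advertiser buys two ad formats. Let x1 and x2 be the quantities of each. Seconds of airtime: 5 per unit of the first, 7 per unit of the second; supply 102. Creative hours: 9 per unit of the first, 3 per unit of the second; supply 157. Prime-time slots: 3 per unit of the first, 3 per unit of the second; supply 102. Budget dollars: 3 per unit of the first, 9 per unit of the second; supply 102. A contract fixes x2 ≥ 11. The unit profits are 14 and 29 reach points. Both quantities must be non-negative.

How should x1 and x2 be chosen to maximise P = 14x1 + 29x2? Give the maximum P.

x1 = 1, x2 = 11, maximum P = 333

Vertices and P = 14x1 + 29x2:
  (0, 34/3) → P = 986/3
  (0, 11) → P = 319
  (1, 11) → P = 333

The optimum lies where 3x1 + 9x2 = 102 and x2 = 11.
Solving simultaneously gives x1 = 1, x2 = 11.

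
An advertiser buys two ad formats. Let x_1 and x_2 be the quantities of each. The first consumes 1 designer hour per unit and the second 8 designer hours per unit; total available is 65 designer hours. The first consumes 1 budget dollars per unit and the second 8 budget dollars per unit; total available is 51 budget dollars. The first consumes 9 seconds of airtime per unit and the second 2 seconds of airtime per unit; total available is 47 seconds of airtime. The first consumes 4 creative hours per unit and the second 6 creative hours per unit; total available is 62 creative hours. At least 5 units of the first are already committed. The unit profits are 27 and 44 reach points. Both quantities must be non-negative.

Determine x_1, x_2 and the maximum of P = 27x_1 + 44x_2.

Extreme points and P = 27x_1 + 44x_2:
  (47/9, 0) → P = 141
  (5, 0) → P = 135
  (5, 1) → P = 179

At the optimal vertex, 9x_1 + 2x_2 = 47 and x_1 = 5.
Solving simultaneously gives x_1 = 5, x_2 = 1.

x_1 = 5, x_2 = 1, maximum P = 179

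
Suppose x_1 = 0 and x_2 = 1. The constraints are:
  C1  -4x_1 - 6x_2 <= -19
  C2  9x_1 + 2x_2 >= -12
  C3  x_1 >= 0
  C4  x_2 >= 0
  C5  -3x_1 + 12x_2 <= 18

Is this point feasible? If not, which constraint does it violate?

Constraint C1: -4x_1 - 6x_2 = -6, which is not ≤ -19. All other constraints are satisfied.

not feasible — violates C1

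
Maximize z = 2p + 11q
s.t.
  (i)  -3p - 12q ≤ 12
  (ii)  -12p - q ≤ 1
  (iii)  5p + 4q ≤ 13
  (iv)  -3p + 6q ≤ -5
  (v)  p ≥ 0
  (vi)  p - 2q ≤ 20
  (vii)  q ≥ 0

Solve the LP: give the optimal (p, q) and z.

p = 7/3, q = 1/3, maximum z = 25/3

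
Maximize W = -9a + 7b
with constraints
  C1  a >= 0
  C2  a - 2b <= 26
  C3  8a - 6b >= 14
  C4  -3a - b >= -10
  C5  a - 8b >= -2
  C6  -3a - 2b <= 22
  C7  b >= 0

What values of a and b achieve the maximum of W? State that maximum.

Corner points and W = -9a + 7b:
  (62/29, 15/29) → W = -453/29
  (7/4, 0) → W = -63/4
  (78/25, 16/25) → W = -118/5
  (10/3, 0) → W = -30

a = 62/29, b = 15/29, maximum W = -453/29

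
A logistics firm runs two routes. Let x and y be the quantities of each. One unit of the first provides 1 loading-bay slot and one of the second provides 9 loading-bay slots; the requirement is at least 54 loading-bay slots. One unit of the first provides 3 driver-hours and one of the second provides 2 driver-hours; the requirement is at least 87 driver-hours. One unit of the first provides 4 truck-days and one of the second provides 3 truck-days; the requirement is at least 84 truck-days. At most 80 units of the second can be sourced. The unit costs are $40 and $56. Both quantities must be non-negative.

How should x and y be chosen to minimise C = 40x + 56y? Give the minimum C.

Corner points and C = 40x + 56y:
  (0, 87/2) → C = 2436
  (0, 80) → C = 4480
  (54, 0) → C = 2160
  (27, 3) → C = 1248
The feasible region is unbounded (it extends along (1, 0)), but C strictly increases along every unbounded feasible direction, so there is no improving ray and the minimum is attained at a vertex.

x = 27, y = 3, minimum C = 1248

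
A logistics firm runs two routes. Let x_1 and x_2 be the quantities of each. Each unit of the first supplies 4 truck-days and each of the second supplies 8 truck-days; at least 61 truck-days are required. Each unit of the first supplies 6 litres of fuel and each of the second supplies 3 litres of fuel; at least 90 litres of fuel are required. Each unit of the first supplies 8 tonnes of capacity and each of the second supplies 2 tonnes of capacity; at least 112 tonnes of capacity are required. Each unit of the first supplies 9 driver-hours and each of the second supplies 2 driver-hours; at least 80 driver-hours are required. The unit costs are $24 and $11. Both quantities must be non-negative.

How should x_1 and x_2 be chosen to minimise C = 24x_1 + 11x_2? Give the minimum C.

Feasible corners and C = 24x_1 + 11x_2:
  (0, 56) → C = 616
  (61/4, 0) → C = 366
  (179/12, 1/6) → C = 2159/6
  (13, 4) → C = 356
The feasible region is unbounded (it extends along (0, 1), (1, 0)), but C strictly increases along every unbounded feasible direction, so there is no improving ray and the minimum is attained at a vertex.

The binding constraints are 6x_1 + 3x_2 = 90 and 8x_1 + 2x_2 = 112.
Solving simultaneously gives x_1 = 13, x_2 = 4.

x_1 = 13, x_2 = 4, minimum C = 356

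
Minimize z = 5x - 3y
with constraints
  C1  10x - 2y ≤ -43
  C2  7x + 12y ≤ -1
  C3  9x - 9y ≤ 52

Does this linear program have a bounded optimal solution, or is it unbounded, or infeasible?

From the feasible point (-259/67, 291/134), moving in the direction (-9, -9) keeps every constraint satisfied while z decreases without bound.

unbounded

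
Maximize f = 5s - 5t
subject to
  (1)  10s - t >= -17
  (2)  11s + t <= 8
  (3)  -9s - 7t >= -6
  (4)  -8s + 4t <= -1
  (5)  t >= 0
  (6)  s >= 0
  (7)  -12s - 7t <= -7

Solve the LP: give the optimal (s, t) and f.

Feasible corners and f = 5s - 5t:
  (31/92, 39/92) → f = -10/23
  (2/3, 0) → f = 10/3
  (35/104, 11/26) → f = -45/104
  (7/12, 0) → f = 35/12

The optimum lies where -9s - 7t = -6 and t = 0.
Solving simultaneously gives s = 2/3, t = 0.

s = 2/3, t = 0, maximum f = 10/3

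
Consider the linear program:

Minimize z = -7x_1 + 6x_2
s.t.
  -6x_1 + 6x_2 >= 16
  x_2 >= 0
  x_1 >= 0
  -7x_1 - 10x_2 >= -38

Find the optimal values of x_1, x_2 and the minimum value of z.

Extreme points and z = -7x_1 + 6x_2:
  (0, 8/3) → z = 16
  (2/3, 10/3) → z = 46/3
  (0, 19/5) → z = 114/5

x_1 = 2/3, x_2 = 10/3, minimum z = 46/3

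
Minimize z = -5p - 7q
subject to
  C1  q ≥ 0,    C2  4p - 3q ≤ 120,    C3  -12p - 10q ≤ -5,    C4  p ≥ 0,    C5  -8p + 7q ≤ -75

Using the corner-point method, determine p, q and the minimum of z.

p = 615/4, q = 165, minimum z = -7695/4

At the optimal vertex, 4p - 3q = 120 and -8p + 7q = -75.
Solving simultaneously gives p = 615/4, q = 165.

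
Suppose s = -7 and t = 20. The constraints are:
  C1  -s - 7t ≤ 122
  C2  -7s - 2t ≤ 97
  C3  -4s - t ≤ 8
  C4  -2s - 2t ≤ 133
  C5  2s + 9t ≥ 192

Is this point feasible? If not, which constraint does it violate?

Constraint C5: 2s + 9t = 166, which is not ≥ 192. All other constraints are satisfied.

not feasible — violates C5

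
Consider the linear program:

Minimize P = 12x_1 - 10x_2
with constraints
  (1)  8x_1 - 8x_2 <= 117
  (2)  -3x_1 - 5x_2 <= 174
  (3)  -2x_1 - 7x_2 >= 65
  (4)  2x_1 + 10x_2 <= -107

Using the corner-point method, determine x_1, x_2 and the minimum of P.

x_1 = -241/4, x_2 = 27/20, minimum P = -1473/2

Extreme points and P = 12x_1 - 10x_2:
  (-807/64, -1743/64) → P = 3873/32
  (157/48, -545/48) → P = 3667/24
  (-241/4, 27/20) → P = -1473/2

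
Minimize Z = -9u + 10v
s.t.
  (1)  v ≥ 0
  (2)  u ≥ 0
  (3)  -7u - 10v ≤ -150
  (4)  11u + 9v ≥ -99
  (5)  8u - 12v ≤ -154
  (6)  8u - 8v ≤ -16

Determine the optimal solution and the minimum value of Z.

Feasible corners and Z = -9u + 10v:
  (0, 15) → Z = 150
  (65/41, 1139/82) → Z = 5110/41
  (65/2, 69/2) → Z = 105/2
The feasible region is unbounded (it extends along (0, 1), (1, 1)), but Z strictly increases along every unbounded feasible direction, so there is no improving ray and the minimum is attained at a vertex.

The binding constraints are 8u - 12v = -154 and 8u - 8v = -16.
Solving simultaneously gives u = 65/2, v = 69/2.

u = 65/2, v = 69/2, minimum Z = 105/2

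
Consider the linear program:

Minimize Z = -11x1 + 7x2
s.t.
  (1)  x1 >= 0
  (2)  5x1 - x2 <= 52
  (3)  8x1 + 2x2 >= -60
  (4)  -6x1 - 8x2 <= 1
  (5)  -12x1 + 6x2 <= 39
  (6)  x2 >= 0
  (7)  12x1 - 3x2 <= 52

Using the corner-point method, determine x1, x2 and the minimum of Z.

Extreme points and Z = -11x1 + 7x2:
  (0, 13/2) → Z = 91/2
  (0, 0) → Z = 0
  (143/12, 91/3) → Z = 325/4
  (13/3, 0) → Z = -143/3

At the optimal vertex, x2 = 0 and 12x1 - 3x2 = 52.
Solving simultaneously gives x1 = 13/3, x2 = 0.

x1 = 13/3, x2 = 0, minimum Z = -143/3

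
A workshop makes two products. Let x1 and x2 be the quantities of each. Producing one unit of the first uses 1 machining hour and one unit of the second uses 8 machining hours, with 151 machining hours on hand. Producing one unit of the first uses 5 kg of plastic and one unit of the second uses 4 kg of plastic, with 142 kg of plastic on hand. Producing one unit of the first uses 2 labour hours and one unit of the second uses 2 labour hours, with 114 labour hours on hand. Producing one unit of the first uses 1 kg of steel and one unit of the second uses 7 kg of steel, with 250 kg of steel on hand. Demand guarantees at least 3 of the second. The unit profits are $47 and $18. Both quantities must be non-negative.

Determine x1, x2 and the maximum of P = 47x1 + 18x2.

Feasible corners and P = 47x1 + 18x2:
  (0, 151/8) → P = 1359/4
  (0, 3) → P = 54
  (133/9, 613/36) → P = 18019/18
  (26, 3) → P = 1276

The binding constraints are 5x1 + 4x2 = 142 and x2 = 3.
Solving simultaneously gives x1 = 26, x2 = 3.

x1 = 26, x2 = 3, maximum P = 1276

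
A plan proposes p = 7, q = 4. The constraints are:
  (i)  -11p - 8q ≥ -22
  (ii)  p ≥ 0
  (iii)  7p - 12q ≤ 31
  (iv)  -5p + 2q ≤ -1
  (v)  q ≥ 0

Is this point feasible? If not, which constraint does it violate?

Constraint (i): -11p - 8q = -109, which is not ≥ -22. All other constraints are satisfied.

not feasible — violates (i)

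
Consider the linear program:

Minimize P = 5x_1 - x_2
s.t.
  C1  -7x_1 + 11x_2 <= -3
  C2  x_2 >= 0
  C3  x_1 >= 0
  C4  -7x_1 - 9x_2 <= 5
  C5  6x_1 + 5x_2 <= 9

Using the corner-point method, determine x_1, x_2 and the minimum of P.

x_1 = 3/7, x_2 = 0, minimum P = 15/7

Feasible corners and P = 5x_1 - x_2:
  (3/7, 0) → P = 15/7
  (114/101, 45/101) → P = 525/101
  (3/2, 0) → P = 15/2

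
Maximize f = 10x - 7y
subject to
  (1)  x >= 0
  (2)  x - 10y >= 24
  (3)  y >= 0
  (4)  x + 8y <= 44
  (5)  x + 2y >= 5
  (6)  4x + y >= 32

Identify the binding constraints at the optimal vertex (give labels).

(3) and (4)

Corner points and f = 10x - 7y:
  (24, 0) → f = 240
  (316/9, 10/9) → f = 1030/3
  (44, 0) → f = 440

The maximum is at (44, 0). Substituting into each constraint, equality holds for (3) and (4); the remaining constraints have slack.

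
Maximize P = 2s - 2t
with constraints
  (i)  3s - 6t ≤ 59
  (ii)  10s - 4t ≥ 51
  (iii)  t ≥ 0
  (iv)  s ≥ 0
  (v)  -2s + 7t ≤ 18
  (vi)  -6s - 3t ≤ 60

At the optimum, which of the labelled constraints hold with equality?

Extreme points and P = 2s - 2t:
  (59/3, 0) → P = 118/3
  (521/9, 172/9) → P = 698/9
  (51/10, 0) → P = 51/5
  (429/62, 141/31) → P = 147/31

The maximum is at (521/9, 172/9). Substituting into each constraint, equality holds for (i) and (v); the remaining constraints have slack.

(i) and (v)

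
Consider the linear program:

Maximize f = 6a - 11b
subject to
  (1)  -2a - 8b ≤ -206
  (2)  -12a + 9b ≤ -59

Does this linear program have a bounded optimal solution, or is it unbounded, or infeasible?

unbounded

From the feasible point (1163/57, 1177/57), moving in the direction (8, -2) keeps every constraint satisfied while f increases without bound.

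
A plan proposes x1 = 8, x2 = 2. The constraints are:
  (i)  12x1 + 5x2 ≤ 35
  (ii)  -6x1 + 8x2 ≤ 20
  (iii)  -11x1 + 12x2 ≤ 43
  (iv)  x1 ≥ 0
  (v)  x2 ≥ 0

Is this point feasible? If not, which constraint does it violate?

not feasible — violates (i)

Constraint (i): 12x1 + 5x2 = 106, which is not ≤ 35. All other constraints are satisfied.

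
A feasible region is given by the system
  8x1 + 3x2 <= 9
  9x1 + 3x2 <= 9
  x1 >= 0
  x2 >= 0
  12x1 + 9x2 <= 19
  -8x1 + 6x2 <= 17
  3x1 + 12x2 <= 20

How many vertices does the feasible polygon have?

The feasible vertices (each the meet of two boundaries and inside every other half-plane) are:
  (1, 0)
  (8/15, 7/5)
  (0, 0)
  (0, 5/3)
  (16/39, 61/39)

5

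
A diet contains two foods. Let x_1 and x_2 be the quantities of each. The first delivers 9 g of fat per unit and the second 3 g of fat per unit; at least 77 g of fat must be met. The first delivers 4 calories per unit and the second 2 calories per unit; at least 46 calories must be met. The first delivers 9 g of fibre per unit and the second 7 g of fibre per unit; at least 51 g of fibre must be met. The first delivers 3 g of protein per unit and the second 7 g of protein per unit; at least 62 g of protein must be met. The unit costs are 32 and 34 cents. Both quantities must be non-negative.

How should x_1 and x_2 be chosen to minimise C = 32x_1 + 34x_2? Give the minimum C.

Vertices and C = 32x_1 + 34x_2:
  (0, 77/3) → C = 2618/3
  (62/3, 0) → C = 1984/3
  (8/3, 53/3) → C = 686
  (9, 5) → C = 458
The feasible region is unbounded (it extends along (0, 1), (1, 0)), but C strictly increases along every unbounded feasible direction, so there is no improving ray and the minimum is attained at a vertex.

x_1 = 9, x_2 = 5, minimum C = 458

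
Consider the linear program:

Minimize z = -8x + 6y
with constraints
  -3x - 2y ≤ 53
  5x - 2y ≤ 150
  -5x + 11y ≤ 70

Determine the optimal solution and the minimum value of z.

Vertices and z = -8x + 6y:
  (97/8, -715/16) → z = -2921/8
  (-723/43, -55/43) → z = 5454/43
  (358/9, 220/9) → z = -1544/9

The optimum lies where -3x - 2y = 53 and 5x - 2y = 150.
Solving simultaneously gives x = 97/8, y = -715/16.

x = 97/8, y = -715/16, minimum z = -2921/8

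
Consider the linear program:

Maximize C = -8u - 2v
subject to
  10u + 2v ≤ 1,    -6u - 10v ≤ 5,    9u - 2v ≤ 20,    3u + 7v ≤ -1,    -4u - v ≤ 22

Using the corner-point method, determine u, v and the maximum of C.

Extreme points and C = -8u - 2v:
  (5/22, -7/11) → C = -6/11
  (9/64, -13/64) → C = -23/32
  (-25/12, 3/4) → C = 91/6

u = -25/12, v = 3/4, maximum C = 91/6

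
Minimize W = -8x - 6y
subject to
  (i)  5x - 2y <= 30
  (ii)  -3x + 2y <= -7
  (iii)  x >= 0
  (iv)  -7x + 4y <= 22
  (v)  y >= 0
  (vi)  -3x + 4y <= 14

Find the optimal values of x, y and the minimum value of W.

Corner points and W = -8x - 6y:
  (6, 0) → W = -48
  (74/7, 80/7) → W = -1072/7
  (7/3, 0) → W = -56/3
  (28/3, 21/2) → W = -413/3

At the optimal vertex, 5x - 2y = 30 and -3x + 4y = 14.
Solving simultaneously gives x = 74/7, y = 80/7.

x = 74/7, y = 80/7, minimum W = -1072/7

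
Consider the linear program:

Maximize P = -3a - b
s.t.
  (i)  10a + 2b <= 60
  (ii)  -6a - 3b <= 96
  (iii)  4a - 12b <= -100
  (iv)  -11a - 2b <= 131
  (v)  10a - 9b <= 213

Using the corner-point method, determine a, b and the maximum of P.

a = -443/35, b = 144/35, maximum P = 237/7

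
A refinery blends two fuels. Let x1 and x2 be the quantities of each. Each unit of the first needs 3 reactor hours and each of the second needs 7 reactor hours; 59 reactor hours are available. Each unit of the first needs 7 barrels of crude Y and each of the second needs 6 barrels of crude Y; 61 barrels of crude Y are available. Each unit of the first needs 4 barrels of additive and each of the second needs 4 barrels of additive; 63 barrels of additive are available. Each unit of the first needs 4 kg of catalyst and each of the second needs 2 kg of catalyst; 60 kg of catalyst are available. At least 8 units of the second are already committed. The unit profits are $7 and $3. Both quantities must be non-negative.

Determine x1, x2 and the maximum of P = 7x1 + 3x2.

The optimum lies where 3x1 + 7x2 = 59 and x2 = 8.
Solving simultaneously gives x1 = 1, x2 = 8.

x1 = 1, x2 = 8, maximum P = 31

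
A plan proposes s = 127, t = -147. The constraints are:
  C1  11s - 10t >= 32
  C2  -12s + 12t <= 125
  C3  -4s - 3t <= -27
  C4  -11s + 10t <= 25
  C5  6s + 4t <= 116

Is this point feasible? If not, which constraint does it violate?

Constraint C5: 6s + 4t = 174, which is not ≤ 116. All other constraints are satisfied.

not feasible — violates C5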